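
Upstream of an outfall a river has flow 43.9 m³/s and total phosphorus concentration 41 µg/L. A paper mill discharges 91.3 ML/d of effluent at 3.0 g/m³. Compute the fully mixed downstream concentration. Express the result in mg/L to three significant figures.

0.111 mg/L

91.3 ML/d = 1.057 m³/s.
41 µg/L = 0.041 mg/L.
Flow-weighted mixing gives C = (1.057·3 + 43.9·0.041) / (1.057 + 43.9) = 4.97/44.96 = 0.1106 mg/L.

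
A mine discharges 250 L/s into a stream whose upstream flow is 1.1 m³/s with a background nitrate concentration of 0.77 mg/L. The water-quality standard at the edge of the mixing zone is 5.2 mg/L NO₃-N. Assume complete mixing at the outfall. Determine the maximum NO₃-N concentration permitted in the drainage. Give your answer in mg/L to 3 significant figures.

24.7 mg/L

250 L/s = 0.25 m³/s.
Mass balance: 5.2·1.35 = 0.25·Cₑ + 1.1·0.77.
Cₑ = (7.02 − 0.847) / 0.25 = 24.69 mg/L.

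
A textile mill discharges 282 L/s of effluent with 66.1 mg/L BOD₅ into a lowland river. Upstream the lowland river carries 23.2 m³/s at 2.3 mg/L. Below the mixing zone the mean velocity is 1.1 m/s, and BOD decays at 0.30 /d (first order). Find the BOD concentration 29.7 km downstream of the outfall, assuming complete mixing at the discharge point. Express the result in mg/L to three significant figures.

282 L/s = 0.282 m³/s.
After complete mixing, C₀ = (0.282·66.1 + 23.2·2.3) / 23.48 = 3.066 mg/L.
Travel time t = 2.97e+04 m / 1.1 m/s = 2.7e+04 s = 0.3125 d.
C = 3.066·exp(−0.30·0.3125) = 3.066·0.9105 = 2.792 mg/L.

2.79 mg/L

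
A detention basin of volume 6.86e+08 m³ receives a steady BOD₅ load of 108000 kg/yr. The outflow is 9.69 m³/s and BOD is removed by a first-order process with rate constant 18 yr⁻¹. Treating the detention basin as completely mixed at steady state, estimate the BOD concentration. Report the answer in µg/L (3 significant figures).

Outflow Q = 9.69 m³/s × 3.156e+07 s/yr = 3.058e+08 m³/yr.
Steady-state CSTR mass balance: W = Q·C + k·V·C, so C = W/(Q + kV).
Q + kV = 3.058e+08 + 18·6.86e+08 = 1.265e+10 m³/yr.
C = 108000/1.265e+10 = 8.535e-06 kg/m³ = 0.008535 mg/L = 8.535 µg/L.

8.53 µg/L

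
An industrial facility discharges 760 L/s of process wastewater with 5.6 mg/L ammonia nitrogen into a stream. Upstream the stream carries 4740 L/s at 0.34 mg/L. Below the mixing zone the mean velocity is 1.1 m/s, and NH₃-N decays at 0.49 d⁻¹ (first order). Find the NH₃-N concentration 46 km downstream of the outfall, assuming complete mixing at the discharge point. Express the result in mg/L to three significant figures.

0.842 mg/L

760 L/s = 0.76 m³/s.
4740 L/s = 4.74 m³/s.
After complete mixing, C₀ = (0.76·5.6 + 4.74·0.34) / 5.5 = 1.067 mg/L.
Travel time t = 4.6e+04 m / 1.1 m/s = 4.182e+04 s = 0.484 d.
C = 1.067·exp(−0.49·0.484) = 1.067·0.7889 = 0.8416 mg/L.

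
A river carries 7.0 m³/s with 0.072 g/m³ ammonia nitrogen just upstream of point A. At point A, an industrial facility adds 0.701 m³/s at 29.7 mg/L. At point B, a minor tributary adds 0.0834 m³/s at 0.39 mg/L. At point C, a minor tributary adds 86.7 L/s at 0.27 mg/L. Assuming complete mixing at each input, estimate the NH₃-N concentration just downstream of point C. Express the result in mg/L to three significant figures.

2.72 mg/L

After input A: C = (7·0.072 + 0.701·29.7) / 7.701 = 2.769 mg/L.
After input B: C = (7.701·2.769 + 0.0834·0.39) / 7.784 = 2.743 mg/L.
86.7 L/s = 0.0867 m³/s.
After input C: C = (7.784·2.743 + 0.0867·0.27) / 7.871 = 2.716 mg/L.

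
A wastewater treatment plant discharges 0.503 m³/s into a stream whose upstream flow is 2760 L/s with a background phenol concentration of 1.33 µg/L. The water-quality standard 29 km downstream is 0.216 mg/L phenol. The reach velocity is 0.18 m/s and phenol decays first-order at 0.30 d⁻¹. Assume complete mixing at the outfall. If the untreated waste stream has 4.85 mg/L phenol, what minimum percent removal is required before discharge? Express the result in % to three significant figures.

2760 L/s = 2.76 m³/s.
1.33 µg/L = 0.00133 mg/L.
Travel time to the compliance point: t = 2.9e+04/0.18 = 1.611e+05 s = 1.865 d; decay factor exp(−0.30·1.865) = 0.5715.
So the concentration just after mixing may be at most 0.216/0.5715 = 0.3779 mg/L.
Mass balance: 0.3779·3.263 = 0.503·Cₑ + 2.76·0.00133.
Cₑ = (1.233 − 0.003671) / 0.503 = 2.444 mg/L.
Required removal = 1 − 2.444/4.85 = 49.6 %.

49.6 %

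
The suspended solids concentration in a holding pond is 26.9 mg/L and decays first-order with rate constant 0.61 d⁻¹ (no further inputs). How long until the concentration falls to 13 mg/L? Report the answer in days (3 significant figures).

1.19 d

t = ln(C₀/C)/k = ln(26.9/13)/0.61 = 0.7272/0.61 = 1.192 d.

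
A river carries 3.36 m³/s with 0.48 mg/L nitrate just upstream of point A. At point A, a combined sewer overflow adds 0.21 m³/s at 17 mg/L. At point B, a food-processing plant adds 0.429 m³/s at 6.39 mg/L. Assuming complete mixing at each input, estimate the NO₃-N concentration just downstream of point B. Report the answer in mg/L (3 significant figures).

After input A: C = (3.36·0.48 + 0.21·17) / 3.57 = 1.452 mg/L.
After input B: C = (3.57·1.452 + 0.429·6.39) / 3.999 = 1.982 mg/L.

1.98 mg/L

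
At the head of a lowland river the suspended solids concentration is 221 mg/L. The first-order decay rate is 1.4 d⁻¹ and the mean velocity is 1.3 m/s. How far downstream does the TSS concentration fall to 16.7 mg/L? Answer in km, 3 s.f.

From C = C₀·e^(−kt), t = ln(C₀/C)/k = ln(221/16.7)/1.4 = 2.583/1.4 = 1.845 d.
Distance = v·t = 1.3 m/s × 1.594e+05 s = 2.072e+05 m = 207.2 km.

207 km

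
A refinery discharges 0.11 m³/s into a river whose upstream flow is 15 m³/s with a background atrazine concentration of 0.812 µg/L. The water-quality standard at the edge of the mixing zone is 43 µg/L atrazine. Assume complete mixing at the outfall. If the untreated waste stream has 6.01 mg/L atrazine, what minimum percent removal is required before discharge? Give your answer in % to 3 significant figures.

0.812 µg/L = 0.000812 mg/L.
43 µg/L = 0.043 mg/L.
Mass balance: 0.043·15.11 = 0.11·Cₑ + 15·0.000812.
Cₑ = (0.6497 − 0.01218) / 0.11 = 5.796 mg/L.
Required removal = 1 − 5.796/6.01 = 3.562 %.

3.56 %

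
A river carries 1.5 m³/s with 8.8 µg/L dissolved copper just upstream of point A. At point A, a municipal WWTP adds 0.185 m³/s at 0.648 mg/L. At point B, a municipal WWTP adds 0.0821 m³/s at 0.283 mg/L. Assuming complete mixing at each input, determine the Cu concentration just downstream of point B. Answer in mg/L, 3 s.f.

8.8 µg/L = 0.0088 mg/L.
After input A: C = (1.5·0.0088 + 0.185·0.648) / 1.685 = 0.07898 mg/L.
After input B: C = (1.685·0.07898 + 0.0821·0.283) / 1.767 = 0.08846 mg/L.

0.0885 mg/L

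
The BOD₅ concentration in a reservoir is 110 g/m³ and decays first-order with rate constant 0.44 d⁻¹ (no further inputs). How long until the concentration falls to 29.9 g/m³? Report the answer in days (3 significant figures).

t = ln(C₀/C)/k = ln(110/29.9)/0.44 = 1.303/0.44 = 2.961 d.

2.96 d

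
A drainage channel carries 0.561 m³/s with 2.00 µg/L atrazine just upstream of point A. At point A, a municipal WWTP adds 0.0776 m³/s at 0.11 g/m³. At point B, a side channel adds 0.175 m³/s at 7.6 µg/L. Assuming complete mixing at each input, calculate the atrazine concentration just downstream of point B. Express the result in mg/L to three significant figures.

2.00 µg/L = 0.002 mg/L.
After input A: C = (0.561·0.002 + 0.0776·0.11) / 0.6386 = 0.01512 mg/L.
7.6 µg/L = 0.0076 mg/L.
After input B: C = (0.6386·0.01512 + 0.175·0.0076) / 0.8136 = 0.01351 mg/L.

0.0135 mg/L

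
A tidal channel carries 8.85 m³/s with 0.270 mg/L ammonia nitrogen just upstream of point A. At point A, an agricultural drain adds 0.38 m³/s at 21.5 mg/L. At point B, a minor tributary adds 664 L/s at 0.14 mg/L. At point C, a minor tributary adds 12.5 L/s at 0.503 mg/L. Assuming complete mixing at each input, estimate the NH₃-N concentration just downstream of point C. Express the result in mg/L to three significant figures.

1.08 mg/L

After input A: C = (8.85·0.27 + 0.38·21.5) / 9.23 = 1.144 mg/L.
664 L/s = 0.664 m³/s.
After input B: C = (9.23·1.144 + 0.664·0.14) / 9.894 = 1.077 mg/L.
12.5 L/s = 0.0125 m³/s.
After input C: C = (9.894·1.077 + 0.0125·0.503) / 9.906 = 1.076 mg/L.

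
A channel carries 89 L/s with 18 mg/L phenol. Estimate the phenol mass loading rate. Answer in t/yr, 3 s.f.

50.6 t/yr

89 L/s = 0.089 m³/s.
Mass flux = Q·C = 0.089 m³/s × 18 g/m³ = 1.602 g/s.
= 1.602 g/s × 31.56 = 50.56 t/yr.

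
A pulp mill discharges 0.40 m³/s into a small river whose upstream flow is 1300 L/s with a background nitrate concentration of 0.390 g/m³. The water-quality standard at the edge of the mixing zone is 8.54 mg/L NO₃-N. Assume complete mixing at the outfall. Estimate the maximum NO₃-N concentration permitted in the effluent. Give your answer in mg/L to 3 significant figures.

35.0 mg/L

1300 L/s = 1.3 m³/s.
Mass balance: 8.54·1.7 = 0.4·Cₑ + 1.3·0.39.
Cₑ = (14.52 − 0.507) / 0.4 = 35.03 mg/L.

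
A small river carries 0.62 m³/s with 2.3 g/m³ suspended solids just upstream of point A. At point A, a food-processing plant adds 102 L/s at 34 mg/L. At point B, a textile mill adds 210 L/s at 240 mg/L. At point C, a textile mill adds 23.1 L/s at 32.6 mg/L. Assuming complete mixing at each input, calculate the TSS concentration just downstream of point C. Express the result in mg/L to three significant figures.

58.7 mg/L

102 L/s = 0.102 m³/s.
After input A: C = (0.62·2.3 + 0.102·34) / 0.722 = 6.778 mg/L.
210 L/s = 0.21 m³/s.
After input B: C = (0.722·6.778 + 0.21·240) / 0.932 = 59.33 mg/L.
23.1 L/s = 0.0231 m³/s.
After input C: C = (0.932·59.33 + 0.0231·32.6) / 0.9551 = 58.68 mg/L.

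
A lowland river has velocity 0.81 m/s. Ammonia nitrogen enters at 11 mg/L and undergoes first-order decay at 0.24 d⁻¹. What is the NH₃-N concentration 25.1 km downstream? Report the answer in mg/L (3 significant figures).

10.1 mg/L

Travel time t = 25.1 km / 0.81 m/s = 2.51e+04/0.81 = 3.099e+04 s = 0.3587 d.
First-order decay: C = 11·exp(−0.24·0.3587) = 11·0.9175 = 10.09 mg/L.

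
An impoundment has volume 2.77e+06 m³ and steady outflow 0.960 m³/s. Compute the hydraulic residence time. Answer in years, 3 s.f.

0.0914 yr

Q = 0.960 m³/s × 3.156e+07 s/yr = 3.03e+07 m³/yr.
Hydraulic residence time τ = V/Q = 2.77e+06/3.03e+07 = 0.09143 yr.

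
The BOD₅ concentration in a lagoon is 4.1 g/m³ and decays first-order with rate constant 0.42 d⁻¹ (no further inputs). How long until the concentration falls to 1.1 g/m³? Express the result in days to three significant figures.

3.13 d

t = ln(C₀/C)/k = ln(4.1/1.1)/0.42 = 1.316/0.42 = 3.133 d.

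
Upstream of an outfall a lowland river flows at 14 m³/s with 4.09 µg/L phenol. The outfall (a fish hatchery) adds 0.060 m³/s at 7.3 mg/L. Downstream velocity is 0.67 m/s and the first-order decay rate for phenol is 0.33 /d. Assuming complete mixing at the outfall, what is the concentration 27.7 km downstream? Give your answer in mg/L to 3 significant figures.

4.09 µg/L = 0.00409 mg/L.
After complete mixing, C₀ = (0.06·7.3 + 14·0.00409) / 14.06 = 0.03522 mg/L.
Travel time t = 2.77e+04 m / 0.67 m/s = 4.134e+04 s = 0.4785 d.
C = 0.03522·exp(−0.33·0.4785) = 0.03522·0.8539 = 0.03008 mg/L.

0.0301 mg/L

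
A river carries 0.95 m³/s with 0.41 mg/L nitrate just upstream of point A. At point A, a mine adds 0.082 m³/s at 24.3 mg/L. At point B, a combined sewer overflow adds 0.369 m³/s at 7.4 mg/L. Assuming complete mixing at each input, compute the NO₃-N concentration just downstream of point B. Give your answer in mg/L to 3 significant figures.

After input A: C = (0.95·0.41 + 0.082·24.3) / 1.032 = 2.308 mg/L.
After input B: C = (1.032·2.308 + 0.369·7.4) / 1.401 = 3.649 mg/L.

3.65 mg/L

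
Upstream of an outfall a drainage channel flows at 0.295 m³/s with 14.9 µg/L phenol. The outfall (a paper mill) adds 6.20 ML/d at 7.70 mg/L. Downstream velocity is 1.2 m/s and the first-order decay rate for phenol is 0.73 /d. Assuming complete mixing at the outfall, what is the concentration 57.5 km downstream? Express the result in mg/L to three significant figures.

1.01 mg/L

6.20 ML/d = 0.07176 m³/s.
14.9 µg/L = 0.0149 mg/L.
After complete mixing, C₀ = (0.07176·7.7 + 0.295·0.0149) / 0.3668 = 1.519 mg/L.
Travel time t = 5.75e+04 m / 1.2 m/s = 4.792e+04 s = 0.5546 d.
C = 1.519·exp(−0.73·0.5546) = 1.519·0.6671 = 1.013 mg/L.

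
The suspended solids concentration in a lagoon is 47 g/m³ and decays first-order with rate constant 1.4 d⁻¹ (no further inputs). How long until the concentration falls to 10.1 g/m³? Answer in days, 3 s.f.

1.10 d

t = ln(C₀/C)/k = ln(47/10.1)/1.4 = 1.538/1.4 = 1.098 d.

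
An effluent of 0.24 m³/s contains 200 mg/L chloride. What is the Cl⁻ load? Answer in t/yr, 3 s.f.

1510 t/yr

Mass flux = Q·C = 0.24 m³/s × 200 g/m³ = 48 g/s.
= 48 g/s × 31.56 = 1515 t/yr.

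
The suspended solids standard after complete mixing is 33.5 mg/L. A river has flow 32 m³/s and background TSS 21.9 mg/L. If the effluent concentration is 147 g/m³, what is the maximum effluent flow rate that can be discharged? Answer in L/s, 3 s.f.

3270 L/s

Mass balance at complete mixing: C_std·(Q_w + Q_r) = Q_w·C_e + Q_r·C_b.
Rearranging, Q_w = Q_r·(C_std − C_b)/(C_e − C_std) = 32·(33.5 − 21.9) / (147 − 33.5) = 3.27 m³/s.
= 3270 L/s.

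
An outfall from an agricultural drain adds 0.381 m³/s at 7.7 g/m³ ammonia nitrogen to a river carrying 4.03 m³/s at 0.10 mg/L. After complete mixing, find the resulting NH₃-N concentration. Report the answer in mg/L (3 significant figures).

0.756 mg/L

Flow-weighted mixing gives C = (0.381·7.7 + 4.03·0.1) / (0.381 + 4.03) = 3.337/4.411 = 0.7564 mg/L.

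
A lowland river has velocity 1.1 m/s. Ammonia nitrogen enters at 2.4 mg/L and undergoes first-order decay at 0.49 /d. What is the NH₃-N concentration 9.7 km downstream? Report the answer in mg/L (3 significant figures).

2.28 mg/L

Travel time t = 9.7 km / 1.1 m/s = 9700/1.1 = 8818 s = 0.1021 d.
First-order decay: C = 2.4·exp(−0.49·0.1021) = 2.4·0.9512 = 2.283 mg/L.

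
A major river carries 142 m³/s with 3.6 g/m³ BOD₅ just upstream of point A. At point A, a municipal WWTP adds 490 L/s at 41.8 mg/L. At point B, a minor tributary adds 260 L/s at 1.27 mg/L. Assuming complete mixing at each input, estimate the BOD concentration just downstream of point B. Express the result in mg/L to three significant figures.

3.73 mg/L

490 L/s = 0.49 m³/s.
After input A: C = (142·3.6 + 0.49·41.8) / 142.5 = 3.731 mg/L.
260 L/s = 0.26 m³/s.
After input B: C = (142.5·3.731 + 0.26·1.27) / 142.8 = 3.727 mg/L.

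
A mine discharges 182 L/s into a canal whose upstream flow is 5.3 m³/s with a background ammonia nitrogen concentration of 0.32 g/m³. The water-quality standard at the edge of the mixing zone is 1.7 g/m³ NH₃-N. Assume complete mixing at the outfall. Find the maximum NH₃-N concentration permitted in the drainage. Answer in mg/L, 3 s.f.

41.9 mg/L

182 L/s = 0.182 m³/s.
Mass balance: 1.7·5.482 = 0.182·Cₑ + 5.3·0.32.
Cₑ = (9.319 − 1.696) / 0.182 = 41.89 mg/L.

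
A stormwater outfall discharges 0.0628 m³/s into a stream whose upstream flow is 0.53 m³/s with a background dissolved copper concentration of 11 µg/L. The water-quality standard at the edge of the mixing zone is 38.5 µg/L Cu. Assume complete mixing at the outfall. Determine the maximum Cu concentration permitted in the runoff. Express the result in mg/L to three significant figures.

0.271 mg/L

11 µg/L = 0.011 mg/L.
38.5 µg/L = 0.0385 mg/L.
Mass balance: 0.0385·0.5928 = 0.0628·Cₑ + 0.53·0.011.
Cₑ = (0.02282 − 0.00583) / 0.0628 = 0.2706 mg/L.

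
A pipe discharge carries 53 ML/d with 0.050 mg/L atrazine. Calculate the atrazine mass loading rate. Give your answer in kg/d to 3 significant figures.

53 ML/d = 0.6134 m³/s.
Mass flux = Q·C = 0.6134 m³/s × 0.05 g/m³ = 0.03067 g/s.
= 0.03067 g/s × 86.4 = 2.65 kg/d.

2.65 kg/d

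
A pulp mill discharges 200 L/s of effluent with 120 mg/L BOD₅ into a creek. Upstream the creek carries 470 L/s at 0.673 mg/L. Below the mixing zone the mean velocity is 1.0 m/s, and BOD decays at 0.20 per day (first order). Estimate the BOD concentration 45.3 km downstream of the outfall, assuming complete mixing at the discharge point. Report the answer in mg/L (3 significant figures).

32.7 mg/L

200 L/s = 0.2 m³/s.
470 L/s = 0.47 m³/s.
After complete mixing, C₀ = (0.2·120 + 0.47·0.673) / 0.67 = 36.29 mg/L.
Travel time t = 4.53e+04 m / 1.0 m/s = 4.53e+04 s = 0.5243 d.
C = 36.29·exp(−0.20·0.5243) = 36.29·0.9004 = 32.68 mg/L.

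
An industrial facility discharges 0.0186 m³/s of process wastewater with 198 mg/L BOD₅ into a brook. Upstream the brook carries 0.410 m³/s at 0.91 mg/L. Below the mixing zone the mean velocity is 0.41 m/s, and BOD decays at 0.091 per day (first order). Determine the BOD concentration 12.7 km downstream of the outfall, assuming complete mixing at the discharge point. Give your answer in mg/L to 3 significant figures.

9.16 mg/L

After complete mixing, C₀ = (0.0186·198 + 0.41·0.91) / 0.4286 = 9.463 mg/L.
Travel time t = 1.27e+04 m / 0.41 m/s = 3.098e+04 s = 0.3585 d.
C = 9.463·exp(−0.091·0.3585) = 9.463·0.9679 = 9.159 mg/L.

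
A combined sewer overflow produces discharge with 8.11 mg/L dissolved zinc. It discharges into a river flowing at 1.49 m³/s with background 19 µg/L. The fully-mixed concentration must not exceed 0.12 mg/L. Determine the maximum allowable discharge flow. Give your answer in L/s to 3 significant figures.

18.8 L/s

19 µg/L = 0.019 mg/L.
Mass balance at complete mixing: C_std·(Q_w + Q_r) = Q_w·C_e + Q_r·C_b.
Rearranging, Q_w = Q_r·(C_std − C_b)/(C_e − C_std) = 1.49·(0.12 − 0.019) / (8.11 − 0.12) = 0.01883 m³/s.
= 18.83 L/s.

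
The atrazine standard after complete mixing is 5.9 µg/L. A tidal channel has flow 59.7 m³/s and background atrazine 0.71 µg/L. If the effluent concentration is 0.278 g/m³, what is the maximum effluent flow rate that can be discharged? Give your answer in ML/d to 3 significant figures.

98.4 ML/d

0.71 µg/L = 0.00071 mg/L.
5.9 µg/L = 0.0059 mg/L.
Mass balance at complete mixing: C_std·(Q_w + Q_r) = Q_w·C_e + Q_r·C_b.
Rearranging, Q_w = Q_r·(C_std − C_b)/(C_e − C_std) = 59.7·(0.0059 − 0.00071) / (0.278 − 0.0059) = 1.139 m³/s.
= 98.38 ML/d.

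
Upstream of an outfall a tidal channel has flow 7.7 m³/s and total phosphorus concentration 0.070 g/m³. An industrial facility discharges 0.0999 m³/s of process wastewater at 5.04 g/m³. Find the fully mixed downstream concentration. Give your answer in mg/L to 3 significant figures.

0.134 mg/L

Flow-weighted mixing gives C = (0.0999·5.04 + 7.7·0.07) / (0.0999 + 7.7) = 1.042/7.8 = 0.1337 mg/L.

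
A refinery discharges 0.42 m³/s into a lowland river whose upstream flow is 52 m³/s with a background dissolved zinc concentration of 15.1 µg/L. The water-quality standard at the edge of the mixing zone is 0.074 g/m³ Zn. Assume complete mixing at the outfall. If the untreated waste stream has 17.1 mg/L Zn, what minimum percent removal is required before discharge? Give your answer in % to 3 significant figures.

15.1 µg/L = 0.0151 mg/L.
Mass balance: 0.074·52.42 = 0.42·Cₑ + 52·0.0151.
Cₑ = (3.879 − 0.7852) / 0.42 = 7.366 mg/L.
Required removal = 1 − 7.366/17.1 = 56.92 %.

56.9 %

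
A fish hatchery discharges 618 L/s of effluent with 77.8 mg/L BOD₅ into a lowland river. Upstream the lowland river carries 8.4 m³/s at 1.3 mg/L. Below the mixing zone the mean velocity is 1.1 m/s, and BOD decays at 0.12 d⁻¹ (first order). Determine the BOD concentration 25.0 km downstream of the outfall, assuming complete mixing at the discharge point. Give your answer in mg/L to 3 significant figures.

6.34 mg/L

618 L/s = 0.618 m³/s.
After complete mixing, C₀ = (0.618·77.8 + 8.4·1.3) / 9.018 = 6.543 mg/L.
Travel time t = 2.5e+04 m / 1.1 m/s = 2.273e+04 s = 0.263 d.
C = 6.543·exp(−0.12·0.263) = 6.543·0.9689 = 6.339 mg/L.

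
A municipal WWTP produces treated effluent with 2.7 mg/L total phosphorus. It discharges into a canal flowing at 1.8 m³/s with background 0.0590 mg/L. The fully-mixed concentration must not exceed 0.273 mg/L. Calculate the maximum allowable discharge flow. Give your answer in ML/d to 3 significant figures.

Mass balance at complete mixing: C_std·(Q_w + Q_r) = Q_w·C_e + Q_r·C_b.
Rearranging, Q_w = Q_r·(C_std − C_b)/(C_e − C_std) = 1.8·(0.273 − 0.059) / (2.7 − 0.273) = 0.1587 m³/s.
= 13.71 ML/d.

13.7 ML/d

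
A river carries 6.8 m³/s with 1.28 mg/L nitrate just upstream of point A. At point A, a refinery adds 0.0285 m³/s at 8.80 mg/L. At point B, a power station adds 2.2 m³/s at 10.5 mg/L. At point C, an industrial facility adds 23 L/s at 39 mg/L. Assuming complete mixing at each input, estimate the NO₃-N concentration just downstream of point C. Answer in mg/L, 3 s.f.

After input A: C = (6.8·1.28 + 0.0285·8.8) / 6.829 = 1.311 mg/L.
After input B: C = (6.829·1.311 + 2.2·10.5) / 9.029 = 3.55 mg/L.
23 L/s = 0.023 m³/s.
After input C: C = (9.029·3.55 + 0.023·39) / 9.052 = 3.64 mg/L.

3.64 mg/L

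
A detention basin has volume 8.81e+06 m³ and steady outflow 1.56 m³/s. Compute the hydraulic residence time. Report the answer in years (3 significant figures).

Q = 1.56 m³/s × 3.156e+07 s/yr = 4.923e+07 m³/yr.
Hydraulic residence time τ = V/Q = 8.81e+06/4.923e+07 = 0.179 yr.

0.179 yr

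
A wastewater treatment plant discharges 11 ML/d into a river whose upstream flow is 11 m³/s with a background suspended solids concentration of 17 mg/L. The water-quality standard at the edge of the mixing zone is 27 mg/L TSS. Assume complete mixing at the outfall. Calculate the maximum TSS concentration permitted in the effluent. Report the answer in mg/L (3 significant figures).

891 mg/L

11 ML/d = 0.1273 m³/s.
Mass balance: 27·11.13 = 0.1273·Cₑ + 11·17.
Cₑ = (300.4 − 187) / 0.1273 = 891 mg/L.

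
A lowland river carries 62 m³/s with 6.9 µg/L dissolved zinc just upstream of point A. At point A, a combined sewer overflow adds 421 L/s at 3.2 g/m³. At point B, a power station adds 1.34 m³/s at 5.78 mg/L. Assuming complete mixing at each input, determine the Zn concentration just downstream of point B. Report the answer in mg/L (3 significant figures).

6.9 µg/L = 0.0069 mg/L.
421 L/s = 0.421 m³/s.
After input A: C = (62·0.0069 + 0.421·3.2) / 62.42 = 0.02844 mg/L.
After input B: C = (62.42·0.02844 + 1.34·5.78) / 63.76 = 0.1493 mg/L.

0.149 mg/L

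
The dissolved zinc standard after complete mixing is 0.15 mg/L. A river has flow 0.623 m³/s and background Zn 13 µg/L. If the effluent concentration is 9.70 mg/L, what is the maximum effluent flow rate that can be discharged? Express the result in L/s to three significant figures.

13 µg/L = 0.013 mg/L.
Mass balance at complete mixing: C_std·(Q_w + Q_r) = Q_w·C_e + Q_r·C_b.
Rearranging, Q_w = Q_r·(C_std − C_b)/(C_e − C_std) = 0.623·(0.15 − 0.013) / (9.7 − 0.15) = 0.008937 m³/s.
= 8.937 L/s.

8.94 L/s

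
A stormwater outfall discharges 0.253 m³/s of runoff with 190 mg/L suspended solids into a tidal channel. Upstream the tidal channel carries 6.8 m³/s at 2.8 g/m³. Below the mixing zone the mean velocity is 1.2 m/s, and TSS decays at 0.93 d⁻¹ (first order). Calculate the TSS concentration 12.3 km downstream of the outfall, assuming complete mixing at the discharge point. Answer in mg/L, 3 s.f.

8.52 mg/L

After complete mixing, C₀ = (0.253·190 + 6.8·2.8) / 7.053 = 9.515 mg/L.
Travel time t = 1.23e+04 m / 1.2 m/s = 1.025e+04 s = 0.1186 d.
C = 9.515·exp(−0.93·0.1186) = 9.515·0.8955 = 8.521 mg/L.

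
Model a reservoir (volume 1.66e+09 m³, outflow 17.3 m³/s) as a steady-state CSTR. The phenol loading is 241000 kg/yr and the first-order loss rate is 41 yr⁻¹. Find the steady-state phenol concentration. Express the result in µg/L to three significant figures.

3.51 µg/L

Outflow Q = 17.3 m³/s × 3.156e+07 s/yr = 5.459e+08 m³/yr.
Steady-state CSTR mass balance: W = Q·C + k·V·C, so C = W/(Q + kV).
Q + kV = 5.459e+08 + 41·1.66e+09 = 6.861e+10 m³/yr.
C = 241000/6.861e+10 = 3.513e-06 kg/m³ = 0.003513 mg/L = 3.513 µg/L.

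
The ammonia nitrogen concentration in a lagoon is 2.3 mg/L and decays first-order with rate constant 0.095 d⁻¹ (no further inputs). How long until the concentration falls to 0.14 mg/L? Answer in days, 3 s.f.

29.5 d

t = ln(C₀/C)/k = ln(2.3/0.14)/0.095 = 2.799/0.095 = 29.46 d.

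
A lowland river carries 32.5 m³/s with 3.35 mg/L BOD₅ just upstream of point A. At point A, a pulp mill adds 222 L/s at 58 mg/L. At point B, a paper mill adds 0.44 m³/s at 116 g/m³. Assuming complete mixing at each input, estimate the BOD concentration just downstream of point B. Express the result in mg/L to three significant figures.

5.21 mg/L

222 L/s = 0.222 m³/s.
After input A: C = (32.5·3.35 + 0.222·58) / 32.72 = 3.721 mg/L.
After input B: C = (32.72·3.721 + 0.44·116) / 33.16 = 5.211 mg/L.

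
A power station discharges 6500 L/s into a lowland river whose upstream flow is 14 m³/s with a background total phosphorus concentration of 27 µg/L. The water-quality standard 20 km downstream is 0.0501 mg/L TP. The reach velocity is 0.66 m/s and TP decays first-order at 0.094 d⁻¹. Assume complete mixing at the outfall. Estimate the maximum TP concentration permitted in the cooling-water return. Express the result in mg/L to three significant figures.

0.105 mg/L

6500 L/s = 6.5 m³/s.
27 µg/L = 0.027 mg/L.
Travel time to the compliance point: t = 2e+04/0.66 = 3.03e+04 s = 0.3507 d; decay factor exp(−0.094·0.3507) = 0.9676.
So the concentration just after mixing may be at most 0.0501/0.9676 = 0.05178 mg/L.
Mass balance: 0.05178·20.5 = 6.5·Cₑ + 14·0.027.
Cₑ = (1.061 − 0.378) / 6.5 = 0.1051 mg/L.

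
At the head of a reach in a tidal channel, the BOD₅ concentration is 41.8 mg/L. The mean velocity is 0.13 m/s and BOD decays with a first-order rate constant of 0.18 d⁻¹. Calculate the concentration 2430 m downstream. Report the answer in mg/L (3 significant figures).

40.2 mg/L

Travel time t = 2430 m / 0.13 m/s = 2430/0.13 = 1.869e+04 s = 0.2163 d.
First-order decay: C = 41.8·exp(−0.18·0.2163) = 41.8·0.9618 = 40.2 mg/L.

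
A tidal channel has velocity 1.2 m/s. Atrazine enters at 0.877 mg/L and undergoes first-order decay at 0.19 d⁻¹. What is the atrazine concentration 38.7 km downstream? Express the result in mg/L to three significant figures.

0.817 mg/L

Travel time t = 38.7 km / 1.2 m/s = 3.87e+04/1.2 = 3.225e+04 s = 0.3733 d.
First-order decay: C = 0.877·exp(−0.19·0.3733) = 0.877·0.9315 = 0.817 mg/L.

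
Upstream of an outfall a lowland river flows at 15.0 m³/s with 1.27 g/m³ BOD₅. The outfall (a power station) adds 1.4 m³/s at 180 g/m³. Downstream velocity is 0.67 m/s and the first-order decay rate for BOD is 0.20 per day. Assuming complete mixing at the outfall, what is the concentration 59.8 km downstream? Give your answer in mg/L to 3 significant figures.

After complete mixing, C₀ = (1.4·180 + 15·1.27) / 16.4 = 16.53 mg/L.
Travel time t = 5.98e+04 m / 0.67 m/s = 8.925e+04 s = 1.033 d.
C = 16.53·exp(−0.20·1.033) = 16.53·0.8133 = 13.44 mg/L.

13.4 mg/L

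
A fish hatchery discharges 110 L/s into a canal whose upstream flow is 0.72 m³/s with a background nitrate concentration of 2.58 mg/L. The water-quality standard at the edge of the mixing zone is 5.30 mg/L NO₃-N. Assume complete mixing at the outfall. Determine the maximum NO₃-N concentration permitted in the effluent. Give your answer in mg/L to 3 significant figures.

110 L/s = 0.11 m³/s.
Mass balance: 5.3·0.83 = 0.11·Cₑ + 0.72·2.58.
Cₑ = (4.399 − 1.858) / 0.11 = 23.1 mg/L.

23.1 mg/L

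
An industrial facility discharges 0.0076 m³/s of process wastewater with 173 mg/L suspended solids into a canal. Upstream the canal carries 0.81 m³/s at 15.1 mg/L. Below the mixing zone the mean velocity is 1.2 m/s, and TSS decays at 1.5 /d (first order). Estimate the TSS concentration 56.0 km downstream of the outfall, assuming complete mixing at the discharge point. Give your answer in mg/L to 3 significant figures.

7.37 mg/L

After complete mixing, C₀ = (0.0076·173 + 0.81·15.1) / 0.8176 = 16.57 mg/L.
Travel time t = 5.6e+04 m / 1.2 m/s = 4.667e+04 s = 0.5401 d.
C = 16.57·exp(−1.5·0.5401) = 16.57·0.4448 = 7.369 mg/L.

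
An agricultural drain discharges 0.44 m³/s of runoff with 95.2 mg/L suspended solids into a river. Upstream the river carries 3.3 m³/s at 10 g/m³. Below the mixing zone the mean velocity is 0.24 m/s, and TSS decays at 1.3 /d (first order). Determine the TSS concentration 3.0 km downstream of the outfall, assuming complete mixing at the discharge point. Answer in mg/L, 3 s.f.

After complete mixing, C₀ = (0.44·95.2 + 3.3·10) / 3.74 = 20.02 mg/L.
Travel time t = 3000 m / 0.24 m/s = 1.25e+04 s = 0.1447 d.
C = 20.02·exp(−1.3·0.1447) = 20.02·0.8285 = 16.59 mg/L.

16.6 mg/L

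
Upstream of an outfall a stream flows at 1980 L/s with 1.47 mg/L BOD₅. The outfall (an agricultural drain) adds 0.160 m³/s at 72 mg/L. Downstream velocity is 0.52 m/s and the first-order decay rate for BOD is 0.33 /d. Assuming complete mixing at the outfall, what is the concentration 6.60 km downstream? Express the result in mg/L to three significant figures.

6.42 mg/L

1980 L/s = 1.98 m³/s.
After complete mixing, C₀ = (0.16·72 + 1.98·1.47) / 2.14 = 6.743 mg/L.
Travel time t = 6600 m / 0.52 m/s = 1.269e+04 s = 0.1469 d.
C = 6.743·exp(−0.33·0.1469) = 6.743·0.9527 = 6.424 mg/L.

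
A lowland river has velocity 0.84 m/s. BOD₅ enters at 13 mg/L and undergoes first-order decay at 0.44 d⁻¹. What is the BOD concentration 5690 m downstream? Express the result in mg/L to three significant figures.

Travel time t = 5690 m / 0.84 m/s = 5690/0.84 = 6774 s = 0.0784 d.
First-order decay: C = 13·exp(−0.44·0.0784) = 13·0.9661 = 12.56 mg/L.

12.6 mg/L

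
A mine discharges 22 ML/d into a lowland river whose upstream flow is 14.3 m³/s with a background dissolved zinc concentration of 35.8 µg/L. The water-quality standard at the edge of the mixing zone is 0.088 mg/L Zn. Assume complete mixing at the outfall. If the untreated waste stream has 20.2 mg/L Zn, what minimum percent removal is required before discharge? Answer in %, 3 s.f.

22 ML/d = 0.2546 m³/s.
35.8 µg/L = 0.0358 mg/L.
Mass balance: 0.088·14.55 = 0.2546·Cₑ + 14.3·0.0358.
Cₑ = (1.281 − 0.5119) / 0.2546 = 3.02 mg/L.
Required removal = 1 − 3.02/20.2 = 85.05 %.

85.1 %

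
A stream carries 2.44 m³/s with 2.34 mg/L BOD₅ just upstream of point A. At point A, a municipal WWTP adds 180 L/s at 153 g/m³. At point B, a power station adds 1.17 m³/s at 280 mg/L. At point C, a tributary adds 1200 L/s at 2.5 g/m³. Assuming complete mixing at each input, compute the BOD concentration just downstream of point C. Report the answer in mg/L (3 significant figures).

180 L/s = 0.18 m³/s.
After input A: C = (2.44·2.34 + 0.18·153) / 2.62 = 12.69 mg/L.
After input B: C = (2.62·12.69 + 1.17·280) / 3.79 = 95.21 mg/L.
1200 L/s = 1.2 m³/s.
After input C: C = (3.79·95.21 + 1.2·2.5) / 4.99 = 72.92 mg/L.

72.9 mg/L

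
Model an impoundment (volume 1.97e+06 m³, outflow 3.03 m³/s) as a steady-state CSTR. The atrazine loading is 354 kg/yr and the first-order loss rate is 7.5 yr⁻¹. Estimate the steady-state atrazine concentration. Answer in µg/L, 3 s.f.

Outflow Q = 3.03 m³/s × 3.156e+07 s/yr = 9.562e+07 m³/yr.
Steady-state CSTR mass balance: W = Q·C + k·V·C, so C = W/(Q + kV).
Q + kV = 9.562e+07 + 7.5·1.97e+06 = 1.104e+08 m³/yr.
C = 354/1.104e+08 = 3.207e-06 kg/m³ = 0.003207 mg/L = 3.207 µg/L.

3.21 µg/L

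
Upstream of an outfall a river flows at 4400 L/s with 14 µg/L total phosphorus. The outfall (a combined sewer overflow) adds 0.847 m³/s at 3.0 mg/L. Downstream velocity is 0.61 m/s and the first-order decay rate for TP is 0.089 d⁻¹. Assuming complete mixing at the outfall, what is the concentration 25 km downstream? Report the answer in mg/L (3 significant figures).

0.476 mg/L

4400 L/s = 4.4 m³/s.
14 µg/L = 0.014 mg/L.
After complete mixing, C₀ = (0.847·3 + 4.4·0.014) / 5.247 = 0.496 mg/L.
Travel time t = 2.5e+04 m / 0.61 m/s = 4.098e+04 s = 0.4743 d.
C = 0.496·exp(−0.089·0.4743) = 0.496·0.9587 = 0.4755 mg/L.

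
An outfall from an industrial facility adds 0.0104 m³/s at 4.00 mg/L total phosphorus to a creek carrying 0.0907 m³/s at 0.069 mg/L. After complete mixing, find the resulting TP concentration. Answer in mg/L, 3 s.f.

0.473 mg/L

By mass balance at complete mixing, C = (0.0104·4 + 0.0907·0.069) / (0.0104 + 0.0907) = 0.04786/0.1011 = 0.4734 mg/L.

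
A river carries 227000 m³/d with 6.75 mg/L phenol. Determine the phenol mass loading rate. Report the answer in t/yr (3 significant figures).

227000 m³/d = 2.627 m³/s.
Mass flux = Q·C = 2.627 m³/s × 6.75 g/m³ = 17.73 g/s.
= 17.73 g/s × 31.56 = 559.7 t/yr.

560 t/yr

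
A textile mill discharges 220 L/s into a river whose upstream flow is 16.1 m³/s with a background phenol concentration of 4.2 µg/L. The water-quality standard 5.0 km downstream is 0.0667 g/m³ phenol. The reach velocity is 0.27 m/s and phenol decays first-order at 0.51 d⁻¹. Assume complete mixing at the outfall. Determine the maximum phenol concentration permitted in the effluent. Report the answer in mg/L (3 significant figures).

220 L/s = 0.22 m³/s.
4.2 µg/L = 0.0042 mg/L.
Travel time to the compliance point: t = 5000/0.27 = 1.852e+04 s = 0.2143 d; decay factor exp(−0.51·0.2143) = 0.8965.
So the concentration just after mixing may be at most 0.0667/0.8965 = 0.0744 mg/L.
Mass balance: 0.0744·16.32 = 0.22·Cₑ + 16.1·0.0042.
Cₑ = (1.214 − 0.06762) / 0.22 = 5.212 mg/L.

5.21 mg/L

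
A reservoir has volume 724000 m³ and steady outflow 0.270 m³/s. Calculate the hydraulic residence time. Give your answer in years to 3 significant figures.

0.0850 yr

Q = 0.270 m³/s × 3.156e+07 s/yr = 8.521e+06 m³/yr.
Hydraulic residence time τ = V/Q = 724000/8.521e+06 = 0.08497 yr.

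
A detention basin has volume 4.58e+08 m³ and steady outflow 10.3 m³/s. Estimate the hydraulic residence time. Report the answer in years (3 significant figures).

1.41 yr

Q = 10.3 m³/s × 3.156e+07 s/yr = 3.25e+08 m³/yr.
Hydraulic residence time τ = V/Q = 4.58e+08/3.25e+08 = 1.409 yr.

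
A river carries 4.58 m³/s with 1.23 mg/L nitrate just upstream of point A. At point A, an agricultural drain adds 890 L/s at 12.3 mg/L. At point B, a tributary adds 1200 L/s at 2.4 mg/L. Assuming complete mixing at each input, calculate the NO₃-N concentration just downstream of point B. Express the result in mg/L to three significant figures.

890 L/s = 0.89 m³/s.
After input A: C = (4.58·1.23 + 0.89·12.3) / 5.47 = 3.031 mg/L.
1200 L/s = 1.2 m³/s.
After input B: C = (5.47·3.031 + 1.2·2.4) / 6.67 = 2.918 mg/L.

2.92 mg/L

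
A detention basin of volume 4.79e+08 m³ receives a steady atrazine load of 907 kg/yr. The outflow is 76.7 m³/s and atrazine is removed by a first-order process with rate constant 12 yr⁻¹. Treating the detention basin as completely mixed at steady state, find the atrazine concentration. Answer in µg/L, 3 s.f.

0.111 µg/L

Outflow Q = 76.7 m³/s × 3.156e+07 s/yr = 2.42e+09 m³/yr.
Steady-state CSTR mass balance: W = Q·C + k·V·C, so C = W/(Q + kV).
Q + kV = 2.42e+09 + 12·4.79e+08 = 8.168e+09 m³/yr.
C = 907/8.168e+09 = 1.11e-07 kg/m³ = 0.000111 mg/L = 0.111 µg/L.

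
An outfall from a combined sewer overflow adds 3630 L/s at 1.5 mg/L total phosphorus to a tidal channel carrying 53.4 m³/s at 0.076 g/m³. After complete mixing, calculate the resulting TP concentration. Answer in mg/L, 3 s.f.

0.167 mg/L

3630 L/s = 3.63 m³/s.
By mass balance at complete mixing, C = (3.63·1.5 + 53.4·0.076) / (3.63 + 53.4) = 9.503/57.03 = 0.1666 mg/L.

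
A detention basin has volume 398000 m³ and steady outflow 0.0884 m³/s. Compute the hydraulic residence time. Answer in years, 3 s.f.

0.143 yr

Q = 0.0884 m³/s × 3.156e+07 s/yr = 2.79e+06 m³/yr.
Hydraulic residence time τ = V/Q = 398000/2.79e+06 = 0.1427 yr.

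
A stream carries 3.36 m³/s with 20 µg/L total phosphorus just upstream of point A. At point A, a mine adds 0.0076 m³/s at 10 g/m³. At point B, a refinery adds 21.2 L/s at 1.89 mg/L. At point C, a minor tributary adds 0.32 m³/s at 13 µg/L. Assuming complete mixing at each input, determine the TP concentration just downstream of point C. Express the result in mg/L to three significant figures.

20 µg/L = 0.02 mg/L.
After input A: C = (3.36·0.02 + 0.0076·10) / 3.368 = 0.04252 mg/L.
21.2 L/s = 0.0212 m³/s.
After input B: C = (3.368·0.04252 + 0.0212·1.89) / 3.389 = 0.05408 mg/L.
13 µg/L = 0.013 mg/L.
After input C: C = (3.389·0.05408 + 0.32·0.013) / 3.709 = 0.05054 mg/L.

0.0505 mg/L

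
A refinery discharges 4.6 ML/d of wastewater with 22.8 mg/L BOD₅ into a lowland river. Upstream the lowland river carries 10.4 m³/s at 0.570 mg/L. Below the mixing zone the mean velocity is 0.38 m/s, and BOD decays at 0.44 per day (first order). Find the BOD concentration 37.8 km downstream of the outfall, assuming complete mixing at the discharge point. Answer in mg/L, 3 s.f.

0.412 mg/L

4.6 ML/d = 0.05324 m³/s.
After complete mixing, C₀ = (0.05324·22.8 + 10.4·0.57) / 10.45 = 0.6832 mg/L.
Travel time t = 3.78e+04 m / 0.38 m/s = 9.947e+04 s = 1.151 d.
C = 0.6832·exp(−0.44·1.151) = 0.6832·0.6026 = 0.4117 mg/L.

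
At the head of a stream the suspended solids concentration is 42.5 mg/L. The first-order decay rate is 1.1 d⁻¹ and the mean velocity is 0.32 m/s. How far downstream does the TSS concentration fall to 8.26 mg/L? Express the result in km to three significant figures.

41.2 km

From C = C₀·e^(−kt), t = ln(C₀/C)/k = ln(42.5/8.26)/1.1 = 1.638/1.1 = 1.489 d.
Distance = v·t = 0.32 m/s × 1.287e+05 s = 4.117e+04 m = 41.17 km.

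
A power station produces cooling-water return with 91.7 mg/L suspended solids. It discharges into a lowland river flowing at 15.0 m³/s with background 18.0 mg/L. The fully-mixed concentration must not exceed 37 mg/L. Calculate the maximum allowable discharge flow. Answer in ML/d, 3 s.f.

Mass balance at complete mixing: C_std·(Q_w + Q_r) = Q_w·C_e + Q_r·C_b.
Rearranging, Q_w = Q_r·(C_std − C_b)/(C_e − C_std) = 15.0·(37 − 18) / (91.7 − 37) = 5.21 m³/s.
= 450.2 ML/d.

450 ML/d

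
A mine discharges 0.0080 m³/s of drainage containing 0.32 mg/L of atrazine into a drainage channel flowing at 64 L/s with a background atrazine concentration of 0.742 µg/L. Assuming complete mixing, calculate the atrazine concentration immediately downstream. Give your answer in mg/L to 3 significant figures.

0.0362 mg/L

64 L/s = 0.064 m³/s.
0.742 µg/L = 0.000742 mg/L.
By mass balance at complete mixing, C = (0.008·0.32 + 0.064·0.000742) / (0.008 + 0.064) = 0.002607/0.072 = 0.03622 mg/L.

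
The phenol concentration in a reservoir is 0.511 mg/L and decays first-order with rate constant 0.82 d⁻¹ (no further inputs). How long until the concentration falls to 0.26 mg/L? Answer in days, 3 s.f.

t = ln(C₀/C)/k = ln(0.511/0.26)/0.82 = 0.6757/0.82 = 0.824 d.

0.824 d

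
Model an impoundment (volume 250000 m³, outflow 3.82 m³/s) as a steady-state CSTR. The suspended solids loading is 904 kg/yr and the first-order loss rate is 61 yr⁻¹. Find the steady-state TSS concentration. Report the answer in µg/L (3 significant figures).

Outflow Q = 3.82 m³/s × 3.156e+07 s/yr = 1.206e+08 m³/yr.
Steady-state CSTR mass balance: W = Q·C + k·V·C, so C = W/(Q + kV).
Q + kV = 1.206e+08 + 61·250000 = 1.358e+08 m³/yr.
C = 904/1.358e+08 = 6.657e-06 kg/m³ = 0.006657 mg/L = 6.657 µg/L.

6.66 µg/L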